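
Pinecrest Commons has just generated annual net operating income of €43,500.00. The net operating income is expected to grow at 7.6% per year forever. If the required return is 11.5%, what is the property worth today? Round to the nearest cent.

€1200153.85

D₁ = D₀ × (1 + g) = €43,500.00 × 1.076 = €46,806.0000
Growing perpetuity: P = D₁ / (r − g) = €46,806.0000 / (0.115 − 0.076) = €1,200,153.85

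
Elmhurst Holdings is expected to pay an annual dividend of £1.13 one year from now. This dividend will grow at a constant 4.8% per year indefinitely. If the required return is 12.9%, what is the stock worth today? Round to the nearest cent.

Growing perpetuity: P = D₁ / (r − g) = £1.1300 / (0.129 − 0.048) = £13.95

£13.95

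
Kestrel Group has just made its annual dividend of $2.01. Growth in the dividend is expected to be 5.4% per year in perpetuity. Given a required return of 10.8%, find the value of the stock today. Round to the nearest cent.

$39.23

D₁ = D₀ × (1 + g) = $2.01 × 1.054 = $2.1185
Growing perpetuity: P = D₁ / (r − g) = $2.1185 / (0.108 − 0.054) = $39.23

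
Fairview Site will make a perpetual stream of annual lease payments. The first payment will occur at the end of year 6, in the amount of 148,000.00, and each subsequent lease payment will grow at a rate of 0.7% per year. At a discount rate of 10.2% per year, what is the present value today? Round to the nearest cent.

958583.92

Value at end of year 5: C₁ / (r − g) = 148,000.00 / (0.102 − 0.007) = 1,557,894.7368
Discount to today: PV = 1,557,894.7368 / (1 + 0.102)^5 = 1,557,894.7368 / 1.625204 = 958,583.92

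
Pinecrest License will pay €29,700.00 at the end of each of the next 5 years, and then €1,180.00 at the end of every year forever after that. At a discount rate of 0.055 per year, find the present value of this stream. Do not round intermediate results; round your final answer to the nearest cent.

PV of 5-year annuity: €29,700.00 × [1 − (1+0.055)^−5] / 0.055 = 126827.44893
Perpetuity value at year 5: €1,180.00 / 0.055 = 21454.54545
PV of perpetuity: 21454.54545 / (1+0.055)^5 = 16415.60977
Total PV = 126827.44893 + 16415.60977 = 143243.05870

€143243.06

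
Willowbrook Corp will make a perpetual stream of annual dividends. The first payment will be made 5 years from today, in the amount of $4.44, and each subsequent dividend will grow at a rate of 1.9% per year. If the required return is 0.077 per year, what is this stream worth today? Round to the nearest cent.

Value at end of year 4: C₁ / (r − g) = $4.44 / (0.077 − 0.019) = $76.5517
Discount to today: PV = $76.5517 / (1 + 0.077)^4 = $76.5517 / 1.345435 = $56.90

$56.90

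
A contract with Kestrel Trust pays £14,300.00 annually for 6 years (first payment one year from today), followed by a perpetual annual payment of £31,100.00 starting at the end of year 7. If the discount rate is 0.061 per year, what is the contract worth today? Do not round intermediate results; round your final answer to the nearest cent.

PV of 6-year annuity: £14,300.00 × [1 − (1+0.061)^−6] / 0.061 = 70097.34808
Perpetuity value at year 6: £31,100.00 / 0.061 = 509836.06557
PV of perpetuity: 509836.06557 / (1+0.061)^6 = 357386.58827
Total PV = 70097.34808 + 357386.58827 = 427483.93636

£427483.94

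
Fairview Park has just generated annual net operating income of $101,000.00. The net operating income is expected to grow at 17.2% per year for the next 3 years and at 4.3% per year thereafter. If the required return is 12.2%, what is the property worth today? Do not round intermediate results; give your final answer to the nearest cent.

$1850604.04

D_1 = 118372.00000
D_2 = 138731.98400
D_3 = 162593.88525
Terminal value at year 3: TV = D_3×(1+g_2)/(r−g_2) = 169585.42231/0.079 = 2146650.91536
P_0 = D_1/(1+r)^1 + D_2/(1+r)^2 + D_3/(1+r)^3 + TV/(1+r)^3
    = 105500.89127 + 110202.35701 + 115113.33548 + 1519787.45456 = 1850604.03832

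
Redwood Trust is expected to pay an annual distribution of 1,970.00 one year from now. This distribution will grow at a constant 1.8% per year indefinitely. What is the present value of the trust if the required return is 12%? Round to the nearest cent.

Growing perpetuity: P = D₁ / (r − g) = 1,970.0000 / (0.12 − 0.018) = 19,313.73

19313.73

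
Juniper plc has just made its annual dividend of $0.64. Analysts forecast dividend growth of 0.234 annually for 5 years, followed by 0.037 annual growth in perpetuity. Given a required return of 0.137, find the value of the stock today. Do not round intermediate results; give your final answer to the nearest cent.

$14.11

D_1 = 0.78976
D_2 = 0.97456
D_3 = 1.20261
D_4 = 1.48402
D_5 = 1.83128
Terminal value at year 5: TV = D_5×(1+g_2)/(r−g_2) = 1.89904/0.1 = 18.99042
P_0 = D_1/(1+r)^1 + D_2/(1+r)^2 + D_3/(1+r)^3 + D_4/(1+r)^4 + D_5/(1+r)^5 + TV/(1+r)^5
    = 0.69460 + 0.75386 + 0.81817 + 0.88797 + 0.96373 + 9.99384 = 14.11216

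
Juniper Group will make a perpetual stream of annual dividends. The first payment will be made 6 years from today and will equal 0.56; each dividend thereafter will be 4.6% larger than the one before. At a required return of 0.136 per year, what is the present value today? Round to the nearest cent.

Value at end of year 5: C₁ / (r − g) = 0.56 / (0.136 − 0.046) = 6.2222
Discount to today: PV = 6.2222 / (1 + 0.136)^5 = 6.2222 / 1.891872 = 3.29

3.29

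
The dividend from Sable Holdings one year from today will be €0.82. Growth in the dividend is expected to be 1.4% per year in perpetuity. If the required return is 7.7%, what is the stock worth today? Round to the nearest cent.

€13.02

Growing perpetuity: P = D₁ / (r − g) = €0.8200 / (0.077 − 0.014) = €13.02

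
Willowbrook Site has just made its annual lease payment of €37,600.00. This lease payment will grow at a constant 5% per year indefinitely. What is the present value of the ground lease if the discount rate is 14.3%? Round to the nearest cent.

D₁ = D₀ × (1 + g) = €37,600.00 × 1.05 = €39,480.0000
Growing perpetuity: P = D₁ / (r − g) = €39,480.0000 / (0.143 − 0.05) = €424,516.13

€424516.13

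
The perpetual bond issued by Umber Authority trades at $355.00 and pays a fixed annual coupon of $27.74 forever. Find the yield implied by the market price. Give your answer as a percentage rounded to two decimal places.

P = C/r ⇒ r = C/P = $27.74/$355.00 = 0.078141

7.81%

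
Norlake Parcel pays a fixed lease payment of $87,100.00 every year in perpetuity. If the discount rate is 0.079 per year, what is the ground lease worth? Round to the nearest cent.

$1102531.65

Level perpetuity: PV = C / r = $87,100.00 / 0.079 = $1,102,531.65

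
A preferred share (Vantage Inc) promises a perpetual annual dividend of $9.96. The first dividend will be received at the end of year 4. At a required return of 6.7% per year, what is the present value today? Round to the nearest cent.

$122.37

Value at end of year 3: C / r = $9.96 / 0.067 = $148.6567
Discount to today: PV = $148.6567 / (1 + 0.067)^3 = $148.6567 / 1.214768 = $122.37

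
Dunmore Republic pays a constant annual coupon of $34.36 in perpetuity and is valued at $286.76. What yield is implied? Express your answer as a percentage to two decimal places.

11.98%

P = C/r ⇒ r = C/P = $34.36/$286.76 = 0.119821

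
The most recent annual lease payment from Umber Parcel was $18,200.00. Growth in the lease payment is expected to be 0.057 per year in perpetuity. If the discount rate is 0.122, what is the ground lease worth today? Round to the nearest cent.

$295960.00

D₁ = D₀ × (1 + g) = $18,200.00 × 1.057 = $19,237.4000
Growing perpetuity: P = D₁ / (r − g) = $19,237.4000 / (0.122 − 0.057) = $295,960.00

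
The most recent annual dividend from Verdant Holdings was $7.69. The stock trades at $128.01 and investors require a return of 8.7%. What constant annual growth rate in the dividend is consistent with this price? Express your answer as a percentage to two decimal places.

P = D₀(1+g)/(r−g) ⇒ P(r−g) = D₀(1+g) ⇒ g(P+D₀) = P·r − D₀
g = (P·r − D₀)/(P + D₀) = ($128.01×0.087 − $7.69) / ($128.01 + $7.69) = 0.025401

2.54%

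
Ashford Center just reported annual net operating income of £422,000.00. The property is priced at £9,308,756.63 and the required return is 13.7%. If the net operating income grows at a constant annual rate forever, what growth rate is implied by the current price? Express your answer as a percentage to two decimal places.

8.77%

P = D₀(1+g)/(r−g) ⇒ P(r−g) = D₀(1+g) ⇒ g(P+D₀) = P·r − D₀
g = (P·r − D₀)/(P + D₀) = (£9,308,756.63×0.137 − £422,000.00) / (£9,308,756.63 + £422,000.00) = 0.087691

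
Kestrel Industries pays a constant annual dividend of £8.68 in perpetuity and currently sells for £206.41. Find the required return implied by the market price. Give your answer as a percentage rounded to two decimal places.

4.21%

P = C/r ⇒ r = C/P = £8.68/£206.41 = 0.042052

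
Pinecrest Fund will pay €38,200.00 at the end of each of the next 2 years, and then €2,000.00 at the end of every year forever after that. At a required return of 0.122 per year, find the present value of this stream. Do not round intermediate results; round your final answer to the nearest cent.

€77412.89

PV of 2-year annuity: €38,200.00 × [1 − (1+0.122)^−2] / 0.122 = 64390.68254
Perpetuity value at year 2: €2,000.00 / 0.122 = 16393.44262
PV of perpetuity: 16393.44262 / (1+0.122)^2 = 13022.20270
Total PV = 64390.68254 + 13022.20270 = 77412.88524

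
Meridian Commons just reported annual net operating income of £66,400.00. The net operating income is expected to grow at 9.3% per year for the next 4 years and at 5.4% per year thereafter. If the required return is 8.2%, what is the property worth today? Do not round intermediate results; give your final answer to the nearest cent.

£2875108.36

D_1 = 72575.20000
D_2 = 79324.69360
D_3 = 86701.89010
D_4 = 94765.16588
Terminal value at year 4: TV = D_4×(1+g_2)/(r−g_2) = 99882.48484/0.028 = 3567231.60151
P_0 = D_1/(1+r)^1 + D_2/(1+r)^2 + D_3/(1+r)^3 + D_4/(1+r)^4 + TV/(1+r)^4
    = 67075.04621 + 67756.95518 + 68445.79669 + 69141.64120 + 2602688.92233 = 2875108.36161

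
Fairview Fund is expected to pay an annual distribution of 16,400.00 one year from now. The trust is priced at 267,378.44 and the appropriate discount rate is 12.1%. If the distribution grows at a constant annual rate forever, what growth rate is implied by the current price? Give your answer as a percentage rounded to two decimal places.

P = D₁/(r−g) ⇒ g = r − D₁/P = 0.121 − 16,400.00/267,378.44 = 0.059664

5.97%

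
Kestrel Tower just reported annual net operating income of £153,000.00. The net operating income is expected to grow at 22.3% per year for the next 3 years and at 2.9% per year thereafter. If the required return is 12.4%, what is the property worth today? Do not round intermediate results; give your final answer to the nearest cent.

£2679539.85

D_1 = 187119.00000
D_2 = 228846.53700
D_3 = 279879.31475
Terminal value at year 3: TV = D_3×(1+g_2)/(r−g_2) = 287995.81488/0.095 = 3031534.89346
P_0 = D_1/(1+r)^1 + D_2/(1+r)^2 + D_3/(1+r)^3 + TV/(1+r)^3
    = 166475.97865 + 181138.89848 + 197093.30323 + 2134831.67398 = 2679539.85434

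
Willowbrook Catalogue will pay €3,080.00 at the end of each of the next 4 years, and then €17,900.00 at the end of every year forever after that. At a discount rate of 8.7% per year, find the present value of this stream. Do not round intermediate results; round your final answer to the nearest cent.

€157416.61

PV of 4-year annuity: €3,080.00 × [1 − (1+0.087)^−4] / 0.087 = 10044.39869
Perpetuity value at year 4: €17,900.00 / 0.087 = 205747.12644
PV of perpetuity: 205747.12644 / (1+0.087)^4 = 147372.21195
Total PV = 10044.39869 + 147372.21195 = 157416.61064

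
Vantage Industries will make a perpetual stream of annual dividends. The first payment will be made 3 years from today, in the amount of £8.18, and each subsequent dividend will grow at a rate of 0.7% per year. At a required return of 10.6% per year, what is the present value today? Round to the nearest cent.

Value at end of year 2: C₁ / (r − g) = £8.18 / (0.106 − 0.007) = £82.6263
Discount to today: PV = £82.6263 / (1 + 0.106)^2 = £82.6263 / 1.223236 = £67.55

£67.55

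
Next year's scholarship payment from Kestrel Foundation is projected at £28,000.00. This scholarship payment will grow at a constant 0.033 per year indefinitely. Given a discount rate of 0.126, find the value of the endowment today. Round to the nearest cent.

£301075.27

Growing perpetuity: P = D₁ / (r − g) = £28,000.0000 / (0.126 − 0.033) = £301,075.27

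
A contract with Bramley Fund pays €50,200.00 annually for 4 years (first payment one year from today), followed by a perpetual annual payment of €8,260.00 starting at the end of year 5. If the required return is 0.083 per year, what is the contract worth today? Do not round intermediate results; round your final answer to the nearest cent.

€237506.10

PV of 4-year annuity: €50,200.00 × [1 − (1+0.083)^−4] / 0.083 = 165164.49809
Perpetuity value at year 4: €8,260.00 / 0.083 = 99518.07229
PV of perpetuity: 99518.07229 / (1+0.083)^4 = 72341.60308
Total PV = 165164.49809 + 72341.60308 = 237506.10118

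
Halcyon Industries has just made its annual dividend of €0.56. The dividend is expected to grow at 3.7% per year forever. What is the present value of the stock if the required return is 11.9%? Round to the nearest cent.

D₁ = D₀ × (1 + g) = €0.56 × 1.037 = €0.5807
Growing perpetuity: P = D₁ / (r − g) = €0.5807 / (0.119 − 0.037) = €7.08

€7.08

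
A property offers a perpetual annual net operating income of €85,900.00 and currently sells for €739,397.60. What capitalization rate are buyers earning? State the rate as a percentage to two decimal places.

11.62%

P = C/r ⇒ r = C/P = €85,900.00/€739,397.60 = 0.116176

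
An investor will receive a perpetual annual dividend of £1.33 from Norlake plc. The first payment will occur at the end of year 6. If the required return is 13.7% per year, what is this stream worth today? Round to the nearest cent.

Value at end of year 5: C / r = £1.33 / 0.137 = £9.7080
Discount to today: PV = £9.7080 / (1 + 0.137)^5 = £9.7080 / 1.900213 = £5.11

£5.11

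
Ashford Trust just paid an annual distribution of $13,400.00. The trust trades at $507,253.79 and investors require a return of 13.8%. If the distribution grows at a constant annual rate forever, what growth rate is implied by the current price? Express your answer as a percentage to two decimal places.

10.87%

P = D₀(1+g)/(r−g) ⇒ P(r−g) = D₀(1+g) ⇒ g(P+D₀) = P·r − D₀
g = (P·r − D₀)/(P + D₀) = ($507,253.79×0.138 − $13,400.00) / ($507,253.79 + $13,400.00) = 0.108711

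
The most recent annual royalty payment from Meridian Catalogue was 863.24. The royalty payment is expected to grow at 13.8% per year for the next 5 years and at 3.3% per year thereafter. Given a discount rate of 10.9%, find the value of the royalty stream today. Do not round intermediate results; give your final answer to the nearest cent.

18016.55

D_1 = 982.36712
D_2 = 1117.93378
D_3 = 1272.20864
D_4 = 1447.77344
D_5 = 1647.56617
Terminal value at year 5: TV = D_5×(1+g_2)/(r−g_2) = 1701.93586/0.076 = 22393.89284
P_0 = D_1/(1+r)^1 + D_2/(1+r)^2 + D_3/(1+r)^3 + D_4/(1+r)^4 + D_5/(1+r)^5 + TV/(1+r)^5
    = 885.81345 + 908.97720 + 932.74666 + 957.13769 + 982.16654 + 13349.71103 = 18016.55257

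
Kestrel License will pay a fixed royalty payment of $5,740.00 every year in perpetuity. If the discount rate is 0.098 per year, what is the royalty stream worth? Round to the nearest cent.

$58571.43

Level perpetuity: PV = C / r = $5,740.00 / 0.098 = $58,571.43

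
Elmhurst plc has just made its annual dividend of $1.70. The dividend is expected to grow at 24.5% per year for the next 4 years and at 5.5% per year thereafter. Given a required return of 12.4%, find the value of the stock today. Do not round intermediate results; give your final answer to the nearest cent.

D_1 = 2.11650
D_2 = 2.63504
D_3 = 3.28063
D_4 = 4.08438
Terminal value at year 4: TV = D_4×(1+g_2)/(r−g_2) = 4.30902/0.069 = 62.44961
P_0 = D_1/(1+r)^1 + D_2/(1+r)^2 + D_3/(1+r)^3 + D_4/(1+r)^4 + TV/(1+r)^4
    = 1.88301 + 2.08572 + 2.31025 + 2.55895 + 39.12591 = 47.96382

$47.96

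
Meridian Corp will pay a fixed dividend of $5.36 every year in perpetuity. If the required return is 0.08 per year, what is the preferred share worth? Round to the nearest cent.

Level perpetuity: PV = C / r = $5.36 / 0.08 = $67.00

$67.00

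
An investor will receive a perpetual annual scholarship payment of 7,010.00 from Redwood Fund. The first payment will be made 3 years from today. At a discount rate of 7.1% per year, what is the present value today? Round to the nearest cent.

Value at end of year 2: C / r = 7,010.00 / 0.071 = 98,732.3944
Discount to today: PV = 98,732.3944 / (1 + 0.071)^2 = 98,732.3944 / 1.147041 = 86,075.73

86075.73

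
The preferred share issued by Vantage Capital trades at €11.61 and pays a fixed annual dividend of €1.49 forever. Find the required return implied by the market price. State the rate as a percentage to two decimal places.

12.83%

P = C/r ⇒ r = C/P = €1.49/€11.61 = 0.128338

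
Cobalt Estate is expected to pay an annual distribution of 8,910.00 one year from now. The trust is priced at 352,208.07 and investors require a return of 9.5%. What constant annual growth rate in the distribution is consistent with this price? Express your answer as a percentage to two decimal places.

P = D₁/(r−g) ⇒ g = r − D₁/P = 0.095 − 8,910.00/352,208.07 = 0.069702

6.97%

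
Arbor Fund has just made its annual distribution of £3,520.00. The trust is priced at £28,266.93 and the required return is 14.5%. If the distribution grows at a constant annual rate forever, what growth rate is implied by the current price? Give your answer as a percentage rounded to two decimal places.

1.82%

P = D₀(1+g)/(r−g) ⇒ P(r−g) = D₀(1+g) ⇒ g(P+D₀) = P·r − D₀
g = (P·r − D₀)/(P + D₀) = (£28,266.93×0.145 − £3,520.00) / (£28,266.93 + £3,520.00) = 0.018206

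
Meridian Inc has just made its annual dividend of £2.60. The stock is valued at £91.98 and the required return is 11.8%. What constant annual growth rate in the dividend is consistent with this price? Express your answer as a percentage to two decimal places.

P = D₀(1+g)/(r−g) ⇒ P(r−g) = D₀(1+g) ⇒ g(P+D₀) = P·r − D₀
g = (P·r − D₀)/(P + D₀) = (£91.98×0.118 − £2.60) / (£91.98 + £2.60) = 0.087266

8.73%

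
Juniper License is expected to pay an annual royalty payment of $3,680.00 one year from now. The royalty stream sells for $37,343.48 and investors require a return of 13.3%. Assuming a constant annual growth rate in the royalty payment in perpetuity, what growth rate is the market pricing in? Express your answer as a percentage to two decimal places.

3.45%

P = D₁/(r−g) ⇒ g = r − D₁/P = 0.133 − $3,680.00/$37,343.48 = 0.034455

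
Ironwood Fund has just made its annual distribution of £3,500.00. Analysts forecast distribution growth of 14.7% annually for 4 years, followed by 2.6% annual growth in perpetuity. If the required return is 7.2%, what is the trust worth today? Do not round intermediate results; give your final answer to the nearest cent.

£118939.39

D_1 = 4014.50000
D_2 = 4604.63150
D_3 = 5281.51233
D_4 = 6057.89464
Terminal value at year 4: TV = D_4×(1+g_2)/(r−g_2) = 6215.39990/0.046 = 135117.38921
P_0 = D_1/(1+r)^1 + D_2/(1+r)^2 + D_3/(1+r)^3 + D_4/(1+r)^4 + TV/(1+r)^4
    = 3744.86940 + 4006.87053 + 4287.20195 + 4587.14612 + 102313.30260 = 118939.39061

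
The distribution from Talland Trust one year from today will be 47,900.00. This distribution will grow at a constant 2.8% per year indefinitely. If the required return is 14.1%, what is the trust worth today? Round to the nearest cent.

Growing perpetuity: P = D₁ / (r − g) = 47,900.0000 / (0.141 − 0.028) = 423,893.81

423893.81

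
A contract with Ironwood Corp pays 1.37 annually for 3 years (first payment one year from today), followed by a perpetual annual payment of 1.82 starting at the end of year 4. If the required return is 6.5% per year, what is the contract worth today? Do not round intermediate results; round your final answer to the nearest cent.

26.81

PV of 3-year annuity: 1.37 × [1 − (1+0.065)^−3] / 0.065 = 3.62841
Perpetuity value at year 3: 1.82 / 0.065 = 28.00000
PV of perpetuity: 28.00000 / (1+0.065)^3 = 23.17977
Total PV = 3.62841 + 23.17977 = 26.80819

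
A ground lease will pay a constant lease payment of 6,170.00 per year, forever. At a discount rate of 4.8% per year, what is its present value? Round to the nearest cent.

Level perpetuity: PV = C / r = 6,170.00 / 0.048 = 128,541.67

128541.67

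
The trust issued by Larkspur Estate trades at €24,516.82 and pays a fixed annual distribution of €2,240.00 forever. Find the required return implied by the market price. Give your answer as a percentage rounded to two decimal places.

P = C/r ⇒ r = C/P = €2,240.00/€24,516.82 = 0.091366

9.14%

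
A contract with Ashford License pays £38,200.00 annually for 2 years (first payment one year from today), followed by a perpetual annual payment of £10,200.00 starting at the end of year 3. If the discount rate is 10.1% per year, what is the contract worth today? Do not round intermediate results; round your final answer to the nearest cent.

£149520.00

PV of 2-year annuity: £38,200.00 × [1 − (1+0.101)^−2] / 0.101 = 66208.65682
Perpetuity value at year 2: £10,200.00 / 0.101 = 100990.09901
PV of perpetuity: 100990.09901 / (1+0.101)^2 = 83311.34771
Total PV = 66208.65682 + 83311.34771 = 149520.00453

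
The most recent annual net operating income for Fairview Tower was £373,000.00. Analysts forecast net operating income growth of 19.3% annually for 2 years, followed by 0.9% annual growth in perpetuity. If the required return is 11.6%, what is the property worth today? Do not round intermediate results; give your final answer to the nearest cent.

D_1 = 444989.00000
D_2 = 530871.87700
Terminal value at year 2: TV = D_2×(1+g_2)/(r−g_2) = 535649.72389/0.107 = 5006072.18592
P_0 = D_1/(1+r)^1 + D_2/(1+r)^2 + TV/(1+r)^2
    = 398735.66308 + 426246.99468 + 4019469.32362 = 4844451.98138

£4844451.98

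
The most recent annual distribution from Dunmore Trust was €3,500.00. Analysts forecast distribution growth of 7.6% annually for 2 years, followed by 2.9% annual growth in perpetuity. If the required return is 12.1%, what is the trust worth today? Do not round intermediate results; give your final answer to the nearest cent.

€42651.05

D_1 = 3766.00000
D_2 = 4052.21600
Terminal value at year 2: TV = D_2×(1+g_2)/(r−g_2) = 4169.73026/0.092 = 45323.15504
P_0 = D_1/(1+r)^1 + D_2/(1+r)^2 + TV/(1+r)^2
    = 3359.50045 + 3224.64093 + 36066.90777 = 42651.04914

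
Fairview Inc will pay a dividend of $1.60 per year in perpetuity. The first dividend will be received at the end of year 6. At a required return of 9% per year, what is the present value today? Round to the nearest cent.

$11.55

Value at end of year 5: C / r = $1.60 / 0.09 = $17.7778
Discount to today: PV = $17.7778 / (1 + 0.09)^5 = $17.7778 / 1.538624 = $11.55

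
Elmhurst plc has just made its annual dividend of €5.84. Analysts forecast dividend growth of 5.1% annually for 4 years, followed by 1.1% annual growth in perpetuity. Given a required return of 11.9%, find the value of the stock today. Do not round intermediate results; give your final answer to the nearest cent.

D_1 = 6.13784
D_2 = 6.45087
D_3 = 6.77986
D_4 = 7.12564
Terminal value at year 4: TV = D_4×(1+g_2)/(r−g_2) = 7.20402/0.108 = 66.70388
P_0 = D_1/(1+r)^1 + D_2/(1+r)^2 + D_3/(1+r)^3 + D_4/(1+r)^4 + TV/(1+r)^4
    = 5.48511 + 5.15179 + 4.83872 + 4.54468 + 42.54326 = 62.56356

€62.56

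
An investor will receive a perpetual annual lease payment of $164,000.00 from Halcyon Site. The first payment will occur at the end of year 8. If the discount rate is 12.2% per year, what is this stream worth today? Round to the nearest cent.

$600529.05

Value at end of year 7: C / r = $164,000.00 / 0.122 = $1,344,262.2951
Discount to today: PV = $1,344,262.2951 / (1 + 0.122)^7 = $1,344,262.2951 / 2.238463 = $600,529.05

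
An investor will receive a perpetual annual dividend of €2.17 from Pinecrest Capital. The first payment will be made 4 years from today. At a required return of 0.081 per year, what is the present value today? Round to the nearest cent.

€21.21

Value at end of year 3: C / r = €2.17 / 0.081 = €26.7901
Discount to today: PV = €26.7901 / (1 + 0.081)^3 = €26.7901 / 1.263214 = €21.21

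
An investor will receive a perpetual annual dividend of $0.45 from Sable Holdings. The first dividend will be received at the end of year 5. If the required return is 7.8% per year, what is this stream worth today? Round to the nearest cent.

$4.27

Value at end of year 4: C / r = $0.45 / 0.078 = $5.7692
Discount to today: PV = $5.7692 / (1 + 0.078)^4 = $5.7692 / 1.350439 = $4.27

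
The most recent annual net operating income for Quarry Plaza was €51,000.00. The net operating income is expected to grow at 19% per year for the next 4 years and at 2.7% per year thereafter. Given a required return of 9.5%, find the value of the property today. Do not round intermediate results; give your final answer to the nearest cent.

D_1 = 60690.00000
D_2 = 72221.10000
D_3 = 85943.10900
D_4 = 102272.29971
Terminal value at year 4: TV = D_4×(1+g_2)/(r−g_2) = 105033.65180/0.068 = 1544612.52650
P_0 = D_1/(1+r)^1 + D_2/(1+r)^2 + D_3/(1+r)^3 + D_4/(1+r)^4 + TV/(1+r)^4
    = 55424.65753 + 60233.18947 + 65458.89997 + 71137.98261 + 1074392.76683 = 1326647.49641

€1326647.50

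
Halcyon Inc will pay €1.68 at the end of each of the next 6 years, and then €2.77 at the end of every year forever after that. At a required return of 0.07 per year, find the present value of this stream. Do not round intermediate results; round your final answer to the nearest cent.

€34.38

PV of 6-year annuity: €1.68 × [1 − (1+0.07)^−6] / 0.07 = 8.00779
Perpetuity value at year 6: €2.77 / 0.07 = 39.57143
PV of perpetuity: 39.57143 / (1+0.07)^6 = 26.36811
Total PV = 8.00779 + 26.36811 = 34.37590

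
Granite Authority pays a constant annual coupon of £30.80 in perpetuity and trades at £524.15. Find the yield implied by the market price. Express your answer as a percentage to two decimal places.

P = C/r ⇒ r = C/P = £30.80/£524.15 = 0.058762

5.88%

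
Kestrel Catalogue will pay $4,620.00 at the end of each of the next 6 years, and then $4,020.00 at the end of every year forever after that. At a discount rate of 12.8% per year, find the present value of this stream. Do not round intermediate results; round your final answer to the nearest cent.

PV of 6-year annuity: $4,620.00 × [1 − (1+0.128)^−6] / 0.128 = 18572.00289
Perpetuity value at year 6: $4,020.00 / 0.128 = 31406.25000
PV of perpetuity: 31406.25000 / (1+0.128)^6 = 15246.19554
Total PV = 18572.00289 + 15246.19554 = 33818.19843

$33818.20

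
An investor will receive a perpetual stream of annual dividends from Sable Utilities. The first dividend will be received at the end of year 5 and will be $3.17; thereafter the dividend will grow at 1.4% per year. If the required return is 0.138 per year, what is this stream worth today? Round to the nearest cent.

$15.24

Value at end of year 4: C₁ / (r − g) = $3.17 / (0.138 − 0.014) = $25.5645
Discount to today: PV = $25.5645 / (1 + 0.138)^4 = $25.5645 / 1.677139 = $15.24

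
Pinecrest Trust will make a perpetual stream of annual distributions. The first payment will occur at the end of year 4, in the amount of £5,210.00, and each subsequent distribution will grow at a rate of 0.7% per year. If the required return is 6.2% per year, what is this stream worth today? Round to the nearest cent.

£79086.34

Value at end of year 3: C₁ / (r − g) = £5,210.00 / (0.062 − 0.007) = £94,727.2727
Discount to today: PV = £94,727.2727 / (1 + 0.062)^3 = £94,727.2727 / 1.197770 = £79,086.34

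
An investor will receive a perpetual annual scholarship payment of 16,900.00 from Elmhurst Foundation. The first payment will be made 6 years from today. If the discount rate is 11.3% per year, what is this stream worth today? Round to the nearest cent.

87565.38

Value at end of year 5: C / r = 16,900.00 / 0.113 = 149,557.5221
Discount to today: PV = 149,557.5221 / (1 + 0.113)^5 = 149,557.5221 / 1.707953 = 87,565.38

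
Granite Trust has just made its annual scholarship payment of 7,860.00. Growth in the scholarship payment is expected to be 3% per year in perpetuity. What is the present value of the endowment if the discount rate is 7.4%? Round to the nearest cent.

D₁ = D₀ × (1 + g) = 7,860.00 × 1.03 = 8,095.8000
Growing perpetuity: P = D₁ / (r − g) = 8,095.8000 / (0.074 − 0.03) = 183,995.45

183995.45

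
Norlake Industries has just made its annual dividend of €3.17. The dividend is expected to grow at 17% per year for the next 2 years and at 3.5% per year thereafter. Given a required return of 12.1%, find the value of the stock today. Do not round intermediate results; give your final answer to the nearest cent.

D_1 = 3.70890
D_2 = 4.33941
Terminal value at year 2: TV = D_2×(1+g_2)/(r−g_2) = 4.49129/0.086 = 52.22433
P_0 = D_1/(1+r)^1 + D_2/(1+r)^2 + TV/(1+r)^2
    = 3.30856 + 3.45318 + 41.55867 = 48.32042

€48.32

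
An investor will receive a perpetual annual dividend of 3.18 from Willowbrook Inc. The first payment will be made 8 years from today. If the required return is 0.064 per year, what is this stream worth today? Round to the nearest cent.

Value at end of year 7: C / r = 3.18 / 0.064 = 49.6875
Discount to today: PV = 49.6875 / (1 + 0.064)^7 = 49.6875 / 1.543801 = 32.19

32.19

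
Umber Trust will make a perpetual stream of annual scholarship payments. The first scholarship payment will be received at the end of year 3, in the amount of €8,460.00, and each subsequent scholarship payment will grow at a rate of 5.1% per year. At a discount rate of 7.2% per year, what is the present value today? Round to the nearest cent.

Value at end of year 2: C₁ / (r − g) = €8,460.00 / (0.072 − 0.051) = €402,857.1429
Discount to today: PV = €402,857.1429 / (1 + 0.072)^2 = €402,857.1429 / 1.149184 = €350,559.30

€350559.30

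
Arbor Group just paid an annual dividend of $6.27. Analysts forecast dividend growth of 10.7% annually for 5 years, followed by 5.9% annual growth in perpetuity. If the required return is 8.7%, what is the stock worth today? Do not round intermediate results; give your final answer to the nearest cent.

D_1 = 6.94089
D_2 = 7.68357
D_3 = 8.50571
D_4 = 9.41582
D_5 = 10.42331
Terminal value at year 5: TV = D_5×(1+g_2)/(r−g_2) = 11.03829/0.028 = 394.22447
P_0 = D_1/(1+r)^1 + D_2/(1+r)^2 + D_3/(1+r)^3 + D_4/(1+r)^4 + D_5/(1+r)^5 + TV/(1+r)^5
    = 6.38536 + 6.50285 + 6.62250 + 6.74435 + 6.86844 + 259.77410 = 292.89760

$292.90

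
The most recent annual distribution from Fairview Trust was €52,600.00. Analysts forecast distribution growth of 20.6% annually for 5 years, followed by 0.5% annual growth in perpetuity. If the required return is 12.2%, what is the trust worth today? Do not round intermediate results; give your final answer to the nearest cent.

€976550.60

D_1 = 63435.60000
D_2 = 76503.33360
D_3 = 92263.02032
D_4 = 111269.20251
D_5 = 134190.65822
Terminal value at year 5: TV = D_5×(1+g_2)/(r−g_2) = 134861.61152/0.117 = 1152663.34629
P_0 = D_1/(1+r)^1 + D_2/(1+r)^2 + D_3/(1+r)^3 + D_4/(1+r)^4 + D_5/(1+r)^5 + TV/(1+r)^5
    = 56537.96791 + 60770.75696 + 65320.43930 + 70210.73956 + 75467.15857 + 648243.54155 = 976550.60384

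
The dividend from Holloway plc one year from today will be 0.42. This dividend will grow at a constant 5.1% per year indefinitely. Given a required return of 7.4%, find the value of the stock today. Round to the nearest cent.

18.26

Growing perpetuity: P = D₁ / (r − g) = 0.4200 / (0.074 − 0.051) = 18.26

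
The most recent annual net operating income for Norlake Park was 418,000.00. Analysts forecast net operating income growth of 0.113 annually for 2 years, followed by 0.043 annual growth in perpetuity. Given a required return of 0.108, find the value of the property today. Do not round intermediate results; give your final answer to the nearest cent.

7609631.38

D_1 = 465234.00000
D_2 = 517805.44200
Terminal value at year 2: TV = D_2×(1+g_2)/(r−g_2) = 540071.07601/0.065 = 8308785.78471
P_0 = D_1/(1+r)^1 + D_2/(1+r)^2 + TV/(1+r)^2
    = 419886.28159 + 421781.07528 + 6767964.02331 = 7609631.38017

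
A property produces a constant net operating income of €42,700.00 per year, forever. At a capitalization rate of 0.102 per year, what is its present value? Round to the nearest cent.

€418627.45

Level perpetuity: PV = C / r = €42,700.00 / 0.102 = €418,627.45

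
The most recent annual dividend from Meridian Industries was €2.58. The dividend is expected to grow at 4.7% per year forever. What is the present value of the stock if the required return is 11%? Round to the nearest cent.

€42.88

D₁ = D₀ × (1 + g) = €2.58 × 1.047 = €2.7013
Growing perpetuity: P = D₁ / (r − g) = €2.7013 / (0.11 − 0.047) = €42.88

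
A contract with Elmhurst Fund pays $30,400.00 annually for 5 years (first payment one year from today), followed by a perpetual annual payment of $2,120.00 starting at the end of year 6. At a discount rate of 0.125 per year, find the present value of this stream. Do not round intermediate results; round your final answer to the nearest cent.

$117652.87

PV of 5-year annuity: $30,400.00 × [1 − (1+0.125)^−5] / 0.125 = 108241.27758
Perpetuity value at year 5: $2,120.00 / 0.125 = 16960.00000
PV of perpetuity: 16960.00000 / (1+0.125)^5 = 9411.59512
Total PV = 108241.27758 + 9411.59512 = 117652.87270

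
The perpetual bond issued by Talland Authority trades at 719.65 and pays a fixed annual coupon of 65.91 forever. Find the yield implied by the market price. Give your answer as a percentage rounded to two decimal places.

P = C/r ⇒ r = C/P = 65.91/719.65 = 0.091586

9.16%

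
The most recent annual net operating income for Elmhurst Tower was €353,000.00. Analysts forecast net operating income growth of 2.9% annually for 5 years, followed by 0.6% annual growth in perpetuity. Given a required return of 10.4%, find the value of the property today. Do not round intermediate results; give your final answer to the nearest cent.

€3985301.26

D_1 = 363237.00000
D_2 = 373770.87300
D_3 = 384610.22832
D_4 = 395763.92494
D_5 = 407241.07876
Terminal value at year 5: TV = D_5×(1+g_2)/(r−g_2) = 409684.52523/0.098 = 4180454.33912
P_0 = D_1/(1+r)^1 + D_2/(1+r)^2 + D_3/(1+r)^3 + D_4/(1+r)^4 + D_5/(1+r)^5 + TV/(1+r)^5
    = 329019.02174 + 306667.18602 + 285833.81741 + 266415.75916 + 248316.86248 + 2549048.60870 = 3985301.25551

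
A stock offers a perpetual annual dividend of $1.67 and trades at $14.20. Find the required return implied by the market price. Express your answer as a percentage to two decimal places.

11.76%

P = C/r ⇒ r = C/P = $1.67/$14.20 = 0.117606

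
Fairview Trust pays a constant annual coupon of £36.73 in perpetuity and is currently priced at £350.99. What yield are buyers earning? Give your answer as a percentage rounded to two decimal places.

P = C/r ⇒ r = C/P = £36.73/£350.99 = 0.104647

10.46%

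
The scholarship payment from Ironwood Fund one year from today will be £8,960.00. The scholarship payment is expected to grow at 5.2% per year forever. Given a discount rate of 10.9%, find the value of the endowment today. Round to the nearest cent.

Growing perpetuity: P = D₁ / (r − g) = £8,960.0000 / (0.109 − 0.052) = £157,192.98

£157192.98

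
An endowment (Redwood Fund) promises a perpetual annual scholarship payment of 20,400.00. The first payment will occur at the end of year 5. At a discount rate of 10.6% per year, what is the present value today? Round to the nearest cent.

Value at end of year 4: C / r = 20,400.00 / 0.106 = 192,452.8302
Discount to today: PV = 192,452.8302 / (1 + 0.106)^4 = 192,452.8302 / 1.496306 = 128,618.60

128618.60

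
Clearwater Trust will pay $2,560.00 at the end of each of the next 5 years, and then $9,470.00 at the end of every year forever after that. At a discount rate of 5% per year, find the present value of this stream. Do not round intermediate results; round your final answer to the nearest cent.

PV of 5-year annuity: $2,560.00 × [1 − (1+0.05)^−5] / 0.05 = 11083.46028
Perpetuity value at year 5: $9,470.00 / 0.05 = 189400.00000
PV of perpetuity: 189400.00000 / (1+0.05)^5 = 148399.85593
Total PV = 11083.46028 + 148399.85593 = 159483.31621

$159483.32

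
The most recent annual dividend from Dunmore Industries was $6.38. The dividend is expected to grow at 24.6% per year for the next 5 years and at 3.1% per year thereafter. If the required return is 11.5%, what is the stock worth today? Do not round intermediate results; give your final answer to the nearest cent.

D_1 = 7.94948
D_2 = 9.90505
D_3 = 12.34169
D_4 = 15.37775
D_5 = 19.16068
Terminal value at year 5: TV = D_5×(1+g_2)/(r−g_2) = 19.75466/0.084 = 235.17452
P_0 = D_1/(1+r)^1 + D_2/(1+r)^2 + D_3/(1+r)^3 + D_4/(1+r)^4 + D_5/(1+r)^5 + TV/(1+r)^5
    = 7.12958 + 7.96722 + 8.90328 + 9.94932 + 11.11825 + 136.46332 = 181.53098

$181.53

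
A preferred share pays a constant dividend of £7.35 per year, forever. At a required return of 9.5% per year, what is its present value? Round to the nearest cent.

£77.37

Level perpetuity: PV = C / r = £7.35 / 0.095 = £77.37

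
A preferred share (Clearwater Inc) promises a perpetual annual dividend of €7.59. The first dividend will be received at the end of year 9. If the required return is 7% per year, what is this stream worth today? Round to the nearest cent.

€63.11

Value at end of year 8: C / r = €7.59 / 0.07 = €108.4286
Discount to today: PV = €108.4286 / (1 + 0.07)^8 = €108.4286 / 1.718186 = €63.11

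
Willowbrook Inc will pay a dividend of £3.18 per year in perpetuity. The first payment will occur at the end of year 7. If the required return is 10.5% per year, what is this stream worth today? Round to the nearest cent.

Value at end of year 6: C / r = £3.18 / 0.105 = £30.2857
Discount to today: PV = £30.2857 / (1 + 0.105)^6 = £30.2857 / 1.820429 = £16.64

£16.64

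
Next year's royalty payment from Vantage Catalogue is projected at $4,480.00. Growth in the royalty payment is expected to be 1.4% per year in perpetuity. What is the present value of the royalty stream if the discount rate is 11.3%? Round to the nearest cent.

Growing perpetuity: P = D₁ / (r − g) = $4,480.0000 / (0.113 − 0.014) = $45,252.53

$45252.53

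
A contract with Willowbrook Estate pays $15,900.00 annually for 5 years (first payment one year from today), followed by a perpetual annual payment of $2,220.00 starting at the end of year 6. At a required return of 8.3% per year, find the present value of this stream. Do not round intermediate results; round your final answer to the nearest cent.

$80938.10

PV of 5-year annuity: $15,900.00 × [1 − (1+0.083)^−5] / 0.083 = 62985.27993
Perpetuity value at year 5: $2,220.00 / 0.083 = 26746.98795
PV of perpetuity: 26746.98795 / (1+0.083)^5 = 17952.81679
Total PV = 62985.27993 + 17952.81679 = 80938.09672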